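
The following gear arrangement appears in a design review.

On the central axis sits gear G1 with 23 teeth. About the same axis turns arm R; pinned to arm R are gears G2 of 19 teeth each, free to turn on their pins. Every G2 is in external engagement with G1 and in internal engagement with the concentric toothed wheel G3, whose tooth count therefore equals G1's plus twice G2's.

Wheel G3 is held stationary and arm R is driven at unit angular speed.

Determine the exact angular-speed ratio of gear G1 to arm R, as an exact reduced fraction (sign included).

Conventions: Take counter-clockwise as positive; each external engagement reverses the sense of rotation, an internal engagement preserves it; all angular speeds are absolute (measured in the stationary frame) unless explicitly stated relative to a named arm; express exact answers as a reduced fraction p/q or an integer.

planetary set (23T centre, 19T on arm, 61T internal) — Willis relation
ring teeth: 23 + 2·19 = 61
23(ω_sun−ω_arm) = −61(ω_ring−ω_arm),  ω_ring = 0, ω_arm = 1
ω_sun = 1 − (61/23)(0−1) = 84/23
ω_out/ω_in = 84/23

84/23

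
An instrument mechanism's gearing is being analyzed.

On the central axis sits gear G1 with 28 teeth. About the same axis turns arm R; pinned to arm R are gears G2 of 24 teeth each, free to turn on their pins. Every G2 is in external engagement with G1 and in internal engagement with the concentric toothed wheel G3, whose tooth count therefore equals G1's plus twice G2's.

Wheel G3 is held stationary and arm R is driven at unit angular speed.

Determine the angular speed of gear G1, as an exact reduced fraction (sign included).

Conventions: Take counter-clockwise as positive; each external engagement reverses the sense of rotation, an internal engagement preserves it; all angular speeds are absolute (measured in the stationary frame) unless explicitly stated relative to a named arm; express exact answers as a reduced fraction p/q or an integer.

recognized (axles ride arm R): planetary set, 28/24/76 teeth
ring teeth: 28 + 2·24 = 76
28(ω_sun−ω_arm) = −76(ω_ring−ω_arm),  ω_ring = 0, ω_arm = 1
ω_sun = 1 − (76/28)(0−1) = 26/7
exact speed ratio = 26/7

26/7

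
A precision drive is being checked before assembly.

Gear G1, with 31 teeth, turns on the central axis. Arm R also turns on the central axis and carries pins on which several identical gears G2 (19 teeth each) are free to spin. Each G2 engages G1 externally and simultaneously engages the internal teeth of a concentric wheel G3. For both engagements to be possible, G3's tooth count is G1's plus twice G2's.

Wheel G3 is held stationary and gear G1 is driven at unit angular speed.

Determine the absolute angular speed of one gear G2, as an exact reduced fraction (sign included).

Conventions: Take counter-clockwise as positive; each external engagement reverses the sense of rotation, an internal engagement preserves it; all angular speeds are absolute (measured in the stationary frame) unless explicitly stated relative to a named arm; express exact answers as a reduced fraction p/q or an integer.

class = planetary set [G3 = 31+2·19 = 69; Willis about the carrier]
ring teeth: 31 + 2·19 = 69
31(ω_sun−ω_arm) = −69(ω_ring−ω_arm),  ω_ring = 0, ω_sun = 1
31(1−ω_arm) = −69(0−ω_arm)  ⇒  100·ω_arm = 31  ⇒  ω_arm = 31/100
sun–planet mesh: 31·(1−31/100) = −19·(ω_p−ω_arm)  ⇒  ω_p−ω_arm = -2139/1900
ω_p = 31/100 − 2139/1900 = -31/38
exact speed ratio = -31/38

-31/38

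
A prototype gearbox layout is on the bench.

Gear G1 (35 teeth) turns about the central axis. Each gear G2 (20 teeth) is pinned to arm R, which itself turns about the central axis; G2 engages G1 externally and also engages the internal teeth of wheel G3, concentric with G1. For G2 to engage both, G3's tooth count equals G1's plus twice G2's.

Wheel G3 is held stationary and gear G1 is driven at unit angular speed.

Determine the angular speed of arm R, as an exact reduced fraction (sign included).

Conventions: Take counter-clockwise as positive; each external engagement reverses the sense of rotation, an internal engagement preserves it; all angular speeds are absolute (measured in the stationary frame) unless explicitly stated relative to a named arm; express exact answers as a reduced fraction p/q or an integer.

class = planetary set [G3 = 35+2·20 = 75; Willis about the carrier]
ring teeth: 35 + 2·20 = 75
35(ω_sun−ω_arm) = −75(ω_ring−ω_arm),  ω_ring = 0, ω_sun = 1
35(1−ω_arm) = −75(0−ω_arm)  ⇒  110·ω_arm = 35  ⇒  ω_arm = 7/22
exact speed ratio = 7/22

7/22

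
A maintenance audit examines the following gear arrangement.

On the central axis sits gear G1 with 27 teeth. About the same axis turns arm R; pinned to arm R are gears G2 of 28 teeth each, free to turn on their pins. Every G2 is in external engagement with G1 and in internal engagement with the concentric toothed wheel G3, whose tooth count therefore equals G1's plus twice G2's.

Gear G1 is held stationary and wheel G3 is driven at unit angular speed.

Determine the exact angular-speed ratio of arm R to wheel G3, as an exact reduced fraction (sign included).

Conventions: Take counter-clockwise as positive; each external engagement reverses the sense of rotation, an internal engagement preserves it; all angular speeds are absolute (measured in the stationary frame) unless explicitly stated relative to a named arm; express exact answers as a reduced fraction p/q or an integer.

planetary set (27T centre, 28T on arm, 83T internal) — Willis relation
ring teeth: 27 + 2·28 = 83
27(ω_sun−ω_arm) = −83(ω_ring−ω_arm),  ω_sun = 0, ω_ring = 1
27(0−ω_arm) = −83(1−ω_arm)  ⇒  110·ω_arm = 83  ⇒  ω_arm = 83/110
ω_out/ω_in = 83/110

83/110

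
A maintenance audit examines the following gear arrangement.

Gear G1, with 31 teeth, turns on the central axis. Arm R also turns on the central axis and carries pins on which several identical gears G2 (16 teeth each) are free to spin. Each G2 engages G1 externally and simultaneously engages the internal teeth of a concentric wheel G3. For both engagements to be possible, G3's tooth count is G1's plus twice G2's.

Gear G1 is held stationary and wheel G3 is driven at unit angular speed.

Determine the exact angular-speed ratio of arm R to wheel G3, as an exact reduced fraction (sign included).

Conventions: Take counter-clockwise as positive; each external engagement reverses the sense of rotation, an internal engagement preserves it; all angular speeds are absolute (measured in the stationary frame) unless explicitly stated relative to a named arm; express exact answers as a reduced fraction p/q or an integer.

63/94

topology: planetary set — G1 31T / G2 16T / G3 63T, arm = carrier (Willis)
ring teeth: 31 + 2·16 = 63
31(ω_sun−ω_arm) = −63(ω_ring−ω_arm),  ω_sun = 0, ω_ring = 1
31(0−ω_arm) = −63(1−ω_arm)  ⇒  94·ω_arm = 63  ⇒  ω_arm = 63/94
ω_out/ω_in = 63/94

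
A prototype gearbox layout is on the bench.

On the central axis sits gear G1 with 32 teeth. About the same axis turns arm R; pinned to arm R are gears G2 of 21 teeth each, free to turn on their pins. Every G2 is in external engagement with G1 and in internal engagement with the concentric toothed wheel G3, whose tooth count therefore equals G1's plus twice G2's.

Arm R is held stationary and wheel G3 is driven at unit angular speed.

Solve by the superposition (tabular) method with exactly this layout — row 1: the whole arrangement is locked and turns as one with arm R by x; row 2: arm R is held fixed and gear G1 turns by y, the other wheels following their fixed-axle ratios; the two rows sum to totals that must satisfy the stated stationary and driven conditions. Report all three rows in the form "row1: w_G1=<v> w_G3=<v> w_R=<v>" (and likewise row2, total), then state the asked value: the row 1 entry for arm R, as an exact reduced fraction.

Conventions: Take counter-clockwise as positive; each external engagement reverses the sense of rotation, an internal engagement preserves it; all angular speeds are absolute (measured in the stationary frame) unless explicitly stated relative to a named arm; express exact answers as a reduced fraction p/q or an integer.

recognized (axles ride arm R): planetary set, 32/21/74 teeth
row 1: whole set turns with the arm by x
row 2 (arm held, sun turns y): ω_ring = −(32/74)·y, ω_arm = 0
boundary: total ω_arm = x = 0 and total ω_ring = x − (32/74)·y = 1  ⇒  y = -37/16, x = 0
row 2 ring = −(32/74)·(-37/16) = 1
totals (row 1 + row 2): sun 0 + (-37/16) = -37/16, ring 0 + 1 = 1, arm 0 + 0 = 0
asked cell (row1, arm) = 0

row1: w_G1=0 w_G3=0 w_R=0
row2: w_G1=-37/16 w_G3=1 w_R=0
total: w_G1=-37/16 w_G3=1 w_R=0
asked value: 0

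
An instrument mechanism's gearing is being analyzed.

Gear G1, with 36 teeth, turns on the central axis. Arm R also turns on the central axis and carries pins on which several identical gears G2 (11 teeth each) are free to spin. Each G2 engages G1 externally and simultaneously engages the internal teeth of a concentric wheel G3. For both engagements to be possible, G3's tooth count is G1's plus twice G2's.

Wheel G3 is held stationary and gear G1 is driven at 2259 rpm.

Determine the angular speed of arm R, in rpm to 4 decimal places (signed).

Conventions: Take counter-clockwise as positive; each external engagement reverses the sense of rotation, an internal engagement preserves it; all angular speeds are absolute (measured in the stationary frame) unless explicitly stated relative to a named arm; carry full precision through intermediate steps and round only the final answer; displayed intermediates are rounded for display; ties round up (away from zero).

+865.1489 rpm

class = planetary set [G3 = 36+2·11 = 58; Willis about the carrier]
normalise by the input: solve with ω_sun = 1, then scale by 2259 rpm
ring teeth: 36 + 2·11 = 58
36(ω_sun−ω_arm) = −58(ω_ring−ω_arm),  ω_ring = 0, ω_sun = 1
36(1−ω_arm) = −58(0−ω_arm)  ⇒  94·ω_arm = 36  ⇒  ω_arm = 18/47
scale: ω_arm = 18/47 × 2259 rpm = +865.1489 rpm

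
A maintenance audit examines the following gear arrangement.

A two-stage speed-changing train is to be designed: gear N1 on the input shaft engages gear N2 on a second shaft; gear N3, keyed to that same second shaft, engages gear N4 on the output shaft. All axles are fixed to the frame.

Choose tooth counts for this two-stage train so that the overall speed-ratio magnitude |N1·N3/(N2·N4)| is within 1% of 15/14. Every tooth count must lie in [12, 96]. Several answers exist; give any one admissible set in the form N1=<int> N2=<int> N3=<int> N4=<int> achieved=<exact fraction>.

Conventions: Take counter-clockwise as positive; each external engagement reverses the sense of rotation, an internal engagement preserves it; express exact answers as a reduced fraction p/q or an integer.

N1=12 N2=14 N3=15 N4=12 achieved=15/14

topology: fixed-axis compound train — 2 stages, target 15/14
target = 15/14 in lowest terms: an exact hit needs N1·N3 = k·15 and N2·N4 = k·14 for one integer k, every count in [12, 96]; additionally prefer no 1:1 stage (N1 ≠ N2, N3 ≠ N4)
k = 1…11: no 1:1-free in-range split of k·15 and k·14 into factor pairs; take k = 12
k = 12: N1·N3 = 180 = 12·15, N2·N4 = 168 = 14·12
achieved = 12·15/(14·12) = 15/14; |achieved − target| = 0 ≤ 3/280 ✓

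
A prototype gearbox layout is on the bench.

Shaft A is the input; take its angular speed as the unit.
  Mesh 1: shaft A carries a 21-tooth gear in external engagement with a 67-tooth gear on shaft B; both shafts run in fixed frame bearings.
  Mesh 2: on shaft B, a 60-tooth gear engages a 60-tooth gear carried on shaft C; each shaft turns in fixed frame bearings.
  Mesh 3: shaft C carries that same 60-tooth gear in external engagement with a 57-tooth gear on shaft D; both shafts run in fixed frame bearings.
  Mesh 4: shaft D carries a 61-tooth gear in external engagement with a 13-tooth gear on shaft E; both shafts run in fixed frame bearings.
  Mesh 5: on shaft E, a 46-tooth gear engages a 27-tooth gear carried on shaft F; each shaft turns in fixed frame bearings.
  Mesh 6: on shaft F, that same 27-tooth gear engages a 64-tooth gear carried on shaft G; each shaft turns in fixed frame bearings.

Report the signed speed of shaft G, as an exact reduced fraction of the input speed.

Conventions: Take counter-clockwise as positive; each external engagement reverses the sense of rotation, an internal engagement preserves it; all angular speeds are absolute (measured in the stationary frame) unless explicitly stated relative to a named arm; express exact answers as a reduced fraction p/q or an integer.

147315/132392

6-mesh fixed-axis compound train (all bearings frame-fixed)
mesh 1 [21T→67T]: |ω|/ω_in = 1×21/67 = 21/67, sense flips to −
mesh 2 [60T→60T]: |ω|/ω_in = (21/67)×60/60 = 21/67, sense flips to +
mesh 3 [60T→57T]: |ω|/ω_in = (21/67)×60/57 = 420/1273, sense flips to −
mesh 4 [61T→13T]: |ω|/ω_in = (420/1273)×61/13 = 25620/16549, sense flips to +
mesh 5 [46T→27T]: |ω|/ω_in = (25620/16549)×46/27 = 392840/148941, sense flips to −
mesh 6 [27T→64T]: |ω|/ω_in = (392840/148941)×27/64 = 147315/132392, sense flips to +
signed output speed (× input speed) = 147315/132392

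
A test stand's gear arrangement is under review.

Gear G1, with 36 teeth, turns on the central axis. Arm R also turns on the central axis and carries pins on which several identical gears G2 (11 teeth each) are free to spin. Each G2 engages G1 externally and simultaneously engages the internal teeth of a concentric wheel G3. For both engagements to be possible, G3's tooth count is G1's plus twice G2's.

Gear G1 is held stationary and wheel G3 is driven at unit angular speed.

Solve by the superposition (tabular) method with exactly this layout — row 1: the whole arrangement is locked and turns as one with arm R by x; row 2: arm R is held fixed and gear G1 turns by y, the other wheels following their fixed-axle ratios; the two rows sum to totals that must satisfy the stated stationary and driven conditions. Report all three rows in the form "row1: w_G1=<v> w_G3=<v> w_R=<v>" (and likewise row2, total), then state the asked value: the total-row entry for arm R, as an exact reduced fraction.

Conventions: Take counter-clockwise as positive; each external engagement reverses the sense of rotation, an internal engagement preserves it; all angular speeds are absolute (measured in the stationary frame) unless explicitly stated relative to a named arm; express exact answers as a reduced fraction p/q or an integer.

row1: w_G1=29/47 w_G3=29/47 w_R=29/47
row2: w_G1=-29/47 w_G3=18/47 w_R=0
total: w_G1=0 w_G3=1 w_R=29/47
asked value: 29/47

class = planetary set [G3 = 36+2·11 = 58; Willis about the carrier]
superposition row 1 [locked train]: every member turns x
superposition row 2 [arm held]: sun y, ring −(36/58)·y, arm 0
boundary: total ω_sun = x + y = 0 and total ω_ring = x − (36/58)·y = 1  ⇒  y = -29/47, x = 29/47
row 2 ring = −(36/58)·(-29/47) = 18/47
totals (row 1 + row 2): sun 29/47 + (-29/47) = 0, ring 29/47 + 18/47 = 1, arm 29/47 + 0 = 29/47
asked cell (total, arm) = 29/47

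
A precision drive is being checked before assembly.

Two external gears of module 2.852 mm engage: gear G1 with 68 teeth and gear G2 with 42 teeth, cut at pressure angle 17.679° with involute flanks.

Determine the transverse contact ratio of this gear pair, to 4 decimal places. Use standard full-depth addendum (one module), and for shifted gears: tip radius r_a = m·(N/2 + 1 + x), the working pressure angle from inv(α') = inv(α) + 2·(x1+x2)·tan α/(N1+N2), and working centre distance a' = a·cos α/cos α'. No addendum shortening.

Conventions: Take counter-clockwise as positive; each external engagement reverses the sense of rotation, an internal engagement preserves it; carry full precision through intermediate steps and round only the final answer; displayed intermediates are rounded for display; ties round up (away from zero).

1.9031

topology: single-mesh involute geometry — m = 2.852, 68T/42T pair
base radii: r_b1 = 92.388478, r_b2 = 57.063472
tip radii: r_a1 = 99.820000, r_a2 = 62.744000
no profile shift: α' = α, a' = a
action lengths: √(r_a1²−r_b1²) = 37.794200, √(r_a2²−r_b2²) = 26.087732
base pitch p_b = π·m·cos α = 8.536675
CR = (37.794200 + 26.087732 − 156.860000·sin 17.67900°)/8.536675 = 1.903092
contact ratio ≈ 1.9031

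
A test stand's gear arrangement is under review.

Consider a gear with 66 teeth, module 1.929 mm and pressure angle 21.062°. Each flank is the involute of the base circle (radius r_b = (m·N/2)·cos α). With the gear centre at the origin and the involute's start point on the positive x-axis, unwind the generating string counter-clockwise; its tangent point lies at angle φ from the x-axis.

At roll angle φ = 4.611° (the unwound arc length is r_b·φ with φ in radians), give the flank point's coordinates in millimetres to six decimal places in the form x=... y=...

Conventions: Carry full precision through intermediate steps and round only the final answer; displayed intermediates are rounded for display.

topology: single-mesh involute geometry — m = 1.929, N = 66
pitch radius r_p = m·N/2 = 1.929·66/2 = 63.657000
base radius r_b = r_p·cos α = 63.657000·cos 21.062° = 59.404209
roll angle φ = 4.611° = 0.08047713 rad
x = r_b·(cos φ + φ·sin φ) = 59.596265
y = r_b·(sin φ − φ·cos φ) = 0.010314

x=59.596265 y=0.010314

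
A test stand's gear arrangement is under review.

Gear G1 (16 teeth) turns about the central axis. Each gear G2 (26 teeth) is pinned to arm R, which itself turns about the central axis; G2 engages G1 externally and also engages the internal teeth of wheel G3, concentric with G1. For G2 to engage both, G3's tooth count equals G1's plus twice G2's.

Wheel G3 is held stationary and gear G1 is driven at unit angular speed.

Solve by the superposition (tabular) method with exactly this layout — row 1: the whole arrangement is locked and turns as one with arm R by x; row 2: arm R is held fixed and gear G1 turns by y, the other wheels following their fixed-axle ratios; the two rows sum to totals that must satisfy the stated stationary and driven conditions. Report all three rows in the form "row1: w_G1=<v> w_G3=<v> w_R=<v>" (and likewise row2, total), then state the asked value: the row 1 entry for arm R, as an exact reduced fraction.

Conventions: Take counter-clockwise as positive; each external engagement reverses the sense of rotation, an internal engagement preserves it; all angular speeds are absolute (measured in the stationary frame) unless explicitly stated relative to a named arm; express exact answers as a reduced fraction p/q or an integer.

row1: w_G1=4/21 w_G3=4/21 w_R=4/21
row2: w_G1=17/21 w_G3=-4/21 w_R=0
total: w_G1=1 w_G3=0 w_R=4/21
asked value: 4/21

recognized (axles ride arm R): planetary set, 16/26/68 teeth
row 1: whole set turns with the arm by x
superposition row 2 [arm held]: sun y, ring −(16/68)·y, arm 0
boundary: total ω_ring = x − (16/68)·y = 0 and total ω_sun = x + y = 1  ⇒  y = 17/21, x = 4/21
row 2 ring = −(16/68)·17/21 = -4/21
totals (row 1 + row 2): sun 4/21 + 17/21 = 1, ring 4/21 + (-4/21) = 0, arm 4/21 + 0 = 4/21
asked cell (row1, arm) = 4/21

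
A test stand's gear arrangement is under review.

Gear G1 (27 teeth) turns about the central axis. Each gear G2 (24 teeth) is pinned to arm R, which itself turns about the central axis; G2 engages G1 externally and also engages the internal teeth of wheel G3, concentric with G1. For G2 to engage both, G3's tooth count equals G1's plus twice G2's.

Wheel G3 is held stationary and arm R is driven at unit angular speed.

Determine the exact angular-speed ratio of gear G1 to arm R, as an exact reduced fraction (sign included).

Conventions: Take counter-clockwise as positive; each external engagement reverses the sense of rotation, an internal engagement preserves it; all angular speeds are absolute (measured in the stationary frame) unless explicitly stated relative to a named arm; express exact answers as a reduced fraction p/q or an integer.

34/9

class = planetary set [G3 = 27+2·24 = 75; Willis about the carrier]
ring teeth: 27 + 2·24 = 75
27(ω_sun−ω_arm) = −75(ω_ring−ω_arm),  ω_ring = 0, ω_arm = 1
ω_sun = 1 − (75/27)(0−1) = 34/9
ω_out/ω_in = 34/9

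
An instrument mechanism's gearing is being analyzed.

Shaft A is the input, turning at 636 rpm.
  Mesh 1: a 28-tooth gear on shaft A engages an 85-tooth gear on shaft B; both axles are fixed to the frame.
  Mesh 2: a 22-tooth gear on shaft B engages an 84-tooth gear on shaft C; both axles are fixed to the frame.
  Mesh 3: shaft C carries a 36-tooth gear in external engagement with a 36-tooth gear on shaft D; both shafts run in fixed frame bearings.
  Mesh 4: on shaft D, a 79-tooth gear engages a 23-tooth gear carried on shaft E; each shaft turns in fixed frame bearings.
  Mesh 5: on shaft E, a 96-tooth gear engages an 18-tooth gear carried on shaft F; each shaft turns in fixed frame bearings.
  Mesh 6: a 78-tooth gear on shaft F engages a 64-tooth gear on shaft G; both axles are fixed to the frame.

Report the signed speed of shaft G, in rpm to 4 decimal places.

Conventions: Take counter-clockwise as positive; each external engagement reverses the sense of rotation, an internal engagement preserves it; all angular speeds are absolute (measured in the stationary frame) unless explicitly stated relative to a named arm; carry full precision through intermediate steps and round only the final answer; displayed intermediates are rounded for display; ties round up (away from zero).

topology: fixed-axis compound train — 6 meshes, A→G
mesh 1 [28T→85T]: ω = 636.0000×28/85 = 209.5059 rpm, sense flips to −
mesh 2 [22T→84T]: ω = 209.5059×22/84 = 54.8706 rpm, sense flips to +
mesh 3 [36T→36T]: ω = 54.8706×36/36 = 54.8706 rpm, sense flips to −
mesh 4 [79T→23T]: ω = 54.8706×79/23 = 188.4685 rpm, sense flips to +
mesh 5 [96T→18T]: ω = 188.4685×96/18 = 1005.1656 rpm, sense flips to −
mesh 6 [78T→64T]: ω = 1005.1656×78/64 = 1225.0455 rpm, sense flips to +
signed output speed = +1225.0455 rpm

+1225.0455 rpm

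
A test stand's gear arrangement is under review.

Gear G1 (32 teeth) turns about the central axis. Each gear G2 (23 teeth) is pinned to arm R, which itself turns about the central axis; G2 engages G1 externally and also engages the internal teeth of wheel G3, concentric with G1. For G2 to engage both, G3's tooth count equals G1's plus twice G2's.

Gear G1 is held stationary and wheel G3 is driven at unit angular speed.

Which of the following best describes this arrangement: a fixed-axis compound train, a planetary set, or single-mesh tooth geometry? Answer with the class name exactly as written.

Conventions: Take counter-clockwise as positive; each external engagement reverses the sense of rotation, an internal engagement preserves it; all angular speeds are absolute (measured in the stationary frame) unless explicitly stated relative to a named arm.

planetary set

planetary set (32T centre, 23T on arm, 78T internal) — Willis relation
classification: planetary set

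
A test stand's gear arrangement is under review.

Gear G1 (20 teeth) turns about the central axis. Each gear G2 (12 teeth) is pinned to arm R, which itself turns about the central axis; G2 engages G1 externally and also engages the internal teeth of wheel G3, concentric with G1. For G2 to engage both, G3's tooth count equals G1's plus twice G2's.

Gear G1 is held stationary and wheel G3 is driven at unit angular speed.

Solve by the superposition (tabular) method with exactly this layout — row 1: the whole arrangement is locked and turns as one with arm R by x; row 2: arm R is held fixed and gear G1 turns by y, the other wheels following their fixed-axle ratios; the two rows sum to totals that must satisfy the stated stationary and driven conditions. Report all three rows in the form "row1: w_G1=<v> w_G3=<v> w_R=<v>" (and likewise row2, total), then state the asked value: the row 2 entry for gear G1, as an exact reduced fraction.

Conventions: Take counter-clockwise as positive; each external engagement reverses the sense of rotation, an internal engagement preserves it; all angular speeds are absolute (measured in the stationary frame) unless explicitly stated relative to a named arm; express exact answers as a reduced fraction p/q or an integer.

class = planetary set [G3 = 20+2·12 = 44; Willis about the carrier]
row 1: whole set turns with the arm by x
row 2: sun turns y, ring = −(20/44)·y, arm 0
boundary: total ω_sun = x + y = 0 and total ω_ring = x − (20/44)·y = 1  ⇒  y = -11/16, x = 11/16
row 2 ring = −(20/44)·(-11/16) = 5/16
totals (row 1 + row 2): sun 11/16 + (-11/16) = 0, ring 11/16 + 5/16 = 1, arm 11/16 + 0 = 11/16
asked cell (row2, sun) = -11/16

row1: w_G1=11/16 w_G3=11/16 w_R=11/16
row2: w_G1=-11/16 w_G3=5/16 w_R=0
total: w_G1=0 w_G3=1 w_R=11/16
asked value: -11/16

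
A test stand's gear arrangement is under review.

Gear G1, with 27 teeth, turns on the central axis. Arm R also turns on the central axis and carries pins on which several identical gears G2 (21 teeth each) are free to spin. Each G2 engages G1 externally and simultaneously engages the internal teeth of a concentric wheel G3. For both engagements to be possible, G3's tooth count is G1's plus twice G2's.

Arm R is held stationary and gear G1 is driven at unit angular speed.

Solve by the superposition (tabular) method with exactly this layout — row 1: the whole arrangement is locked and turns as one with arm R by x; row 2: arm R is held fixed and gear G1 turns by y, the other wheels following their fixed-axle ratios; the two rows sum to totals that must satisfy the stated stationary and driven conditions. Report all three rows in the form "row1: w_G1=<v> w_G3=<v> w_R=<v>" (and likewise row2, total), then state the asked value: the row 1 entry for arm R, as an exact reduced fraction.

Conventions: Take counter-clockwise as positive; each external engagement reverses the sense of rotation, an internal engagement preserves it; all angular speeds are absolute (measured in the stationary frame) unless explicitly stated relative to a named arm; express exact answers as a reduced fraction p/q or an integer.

row1: w_G1=0 w_G3=0 w_R=0
row2: w_G1=1 w_G3=-9/23 w_R=0
total: w_G1=1 w_G3=-9/23 w_R=0
asked value: 0

topology: planetary set — G1 27T / G2 21T / G3 69T, arm = carrier (Willis)
row 1 — lock + rotate with arm: ω_sun = ω_ring = ω_arm = x
row 2 (arm held, sun turns y): ω_ring = −(27/69)·y, ω_arm = 0
boundary: total ω_arm = x = 0 and total ω_sun = x + y = 1  ⇒  y = 1, x = 0
row 2 ring = −(27/69)·1 = -9/23
totals (row 1 + row 2): sun 0 + 1 = 1, ring 0 + (-9/23) = -9/23, arm 0 + 0 = 0
asked cell (row1, arm) = 0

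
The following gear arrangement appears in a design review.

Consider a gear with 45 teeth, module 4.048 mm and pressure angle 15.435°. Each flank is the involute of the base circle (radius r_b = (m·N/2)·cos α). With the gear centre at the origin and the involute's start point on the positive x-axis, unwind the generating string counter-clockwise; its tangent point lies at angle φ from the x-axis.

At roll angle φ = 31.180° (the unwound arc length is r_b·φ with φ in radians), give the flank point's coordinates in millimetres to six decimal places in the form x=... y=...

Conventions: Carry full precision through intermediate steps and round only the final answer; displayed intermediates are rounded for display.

x=99.848356 y=4.578178

recognized (one wheel, involute flank): single-mesh tooth geometry, m = 4.048, N = 45
pitch radius r_p = m·N/2 = 4.048·45/2 = 91.080000
base radius r_b = r_p·cos α = 91.080000·cos 15.435° = 87.795018
roll angle φ = 31.180° = 0.54419366 rad
x = r_b·(cos φ + φ·sin φ) = 99.848356
y = r_b·(sin φ − φ·cos φ) = 4.578178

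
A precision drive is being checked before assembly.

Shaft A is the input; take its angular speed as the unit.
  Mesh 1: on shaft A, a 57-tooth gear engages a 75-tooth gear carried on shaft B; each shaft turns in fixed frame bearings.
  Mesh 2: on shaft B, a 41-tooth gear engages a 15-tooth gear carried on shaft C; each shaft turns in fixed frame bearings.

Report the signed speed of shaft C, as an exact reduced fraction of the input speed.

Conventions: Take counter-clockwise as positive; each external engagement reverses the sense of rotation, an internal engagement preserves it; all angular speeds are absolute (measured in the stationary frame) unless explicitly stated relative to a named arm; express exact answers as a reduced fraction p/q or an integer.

2-mesh fixed-axis compound train (all bearings frame-fixed)
mesh 1 [57T→75T]: |ω|/ω_in = 1×57/75 = 19/25, sense flips to −
mesh 2 [41T→15T]: |ω|/ω_in = (19/25)×41/15 = 779/375, sense flips to +
signed output speed (× input speed) = 779/375

779/375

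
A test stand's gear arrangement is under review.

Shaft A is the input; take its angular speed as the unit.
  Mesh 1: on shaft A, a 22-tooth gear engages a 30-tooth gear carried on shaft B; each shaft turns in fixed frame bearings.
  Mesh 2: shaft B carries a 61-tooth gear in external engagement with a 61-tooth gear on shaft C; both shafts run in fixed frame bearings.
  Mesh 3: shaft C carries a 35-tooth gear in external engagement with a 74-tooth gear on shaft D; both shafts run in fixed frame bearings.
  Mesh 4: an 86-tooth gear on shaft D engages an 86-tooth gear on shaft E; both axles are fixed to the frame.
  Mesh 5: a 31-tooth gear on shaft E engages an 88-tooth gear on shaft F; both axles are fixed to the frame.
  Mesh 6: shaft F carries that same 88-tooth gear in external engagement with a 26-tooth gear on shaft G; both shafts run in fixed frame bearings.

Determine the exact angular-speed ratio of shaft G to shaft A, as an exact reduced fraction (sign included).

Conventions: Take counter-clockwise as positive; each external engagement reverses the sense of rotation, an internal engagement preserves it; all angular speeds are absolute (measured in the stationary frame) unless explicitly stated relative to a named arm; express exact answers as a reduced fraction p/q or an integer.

2387/5772

class = fixed-axis compound train [6 meshes; 6 ratios multiply, 6 sense flips]
mesh 1 [22T→30T]: running ratio 11/15, sense −
mesh 2 [61T→61T]: running ratio 11/15, sense +
mesh 3 [35T→74T]: running ratio 77/222, sense −
mesh 4 [86T→86T]: running ratio 77/222, sense +
mesh 5 [31T→88T]: running ratio 217/1776, sense −
mesh 6 [88T→26T]: running ratio 2387/5772, sense +
ω_out/ω_in = 2387/5772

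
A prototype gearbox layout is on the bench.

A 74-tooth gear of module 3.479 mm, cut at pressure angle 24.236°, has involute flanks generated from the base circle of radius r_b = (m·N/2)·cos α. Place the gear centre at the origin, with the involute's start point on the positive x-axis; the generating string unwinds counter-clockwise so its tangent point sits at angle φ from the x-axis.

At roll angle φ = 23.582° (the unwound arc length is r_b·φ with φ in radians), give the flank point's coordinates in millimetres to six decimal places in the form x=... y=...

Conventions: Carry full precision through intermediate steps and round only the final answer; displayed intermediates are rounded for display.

x=126.902509 y=2.682028

class = single-mesh tooth geometry [base-circle involute, m = 3.479, 74T]
pitch radius r_p = m·N/2 = 3.479·74/2 = 128.723000
base radius r_b = r_p·cos α = 128.723000·cos 24.236° = 117.377660
roll angle φ = 23.582° = 0.41158354 rad
x = r_b·(cos φ + φ·sin φ) = 126.902509
y = r_b·(sin φ − φ·cos φ) = 2.682028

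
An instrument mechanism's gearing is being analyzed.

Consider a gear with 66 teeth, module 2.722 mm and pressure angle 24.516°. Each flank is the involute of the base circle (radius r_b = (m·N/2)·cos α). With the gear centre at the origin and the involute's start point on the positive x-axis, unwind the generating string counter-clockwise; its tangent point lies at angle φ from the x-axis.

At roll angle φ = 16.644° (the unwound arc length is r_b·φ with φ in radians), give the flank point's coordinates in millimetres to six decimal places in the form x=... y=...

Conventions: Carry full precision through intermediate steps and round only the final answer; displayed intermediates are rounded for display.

topology: single-mesh involute geometry — m = 2.722, N = 66
pitch radius r_p = m·N/2 = 2.722·66/2 = 89.826000
base radius r_b = r_p·cos α = 89.826000·cos 24.516° = 81.727776
roll angle φ = 16.644° = 0.29049260 rad
x = r_b·(cos φ + φ·sin φ) = 85.103706
y = r_b·(sin φ − φ·cos φ) = 0.662193

x=85.103706 y=0.662193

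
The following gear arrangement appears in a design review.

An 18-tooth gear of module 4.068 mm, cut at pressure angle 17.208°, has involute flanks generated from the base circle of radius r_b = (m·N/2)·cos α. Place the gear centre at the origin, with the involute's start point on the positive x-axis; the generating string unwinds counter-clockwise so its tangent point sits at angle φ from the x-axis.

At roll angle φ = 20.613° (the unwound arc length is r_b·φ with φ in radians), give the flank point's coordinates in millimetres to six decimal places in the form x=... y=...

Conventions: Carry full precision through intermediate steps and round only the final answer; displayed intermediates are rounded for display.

x=37.163727 y=0.535843

recognized (one wheel, involute flank): single-mesh tooth geometry, m = 4.068, N = 18
pitch radius r_p = m·N/2 = 4.068·18/2 = 36.612000
base radius r_b = r_p·cos α = 36.612000·cos 17.208° = 34.973139
roll angle φ = 20.613° = 0.35976472 rad
x = r_b·(cos φ + φ·sin φ) = 37.163727
y = r_b·(sin φ − φ·cos φ) = 0.535843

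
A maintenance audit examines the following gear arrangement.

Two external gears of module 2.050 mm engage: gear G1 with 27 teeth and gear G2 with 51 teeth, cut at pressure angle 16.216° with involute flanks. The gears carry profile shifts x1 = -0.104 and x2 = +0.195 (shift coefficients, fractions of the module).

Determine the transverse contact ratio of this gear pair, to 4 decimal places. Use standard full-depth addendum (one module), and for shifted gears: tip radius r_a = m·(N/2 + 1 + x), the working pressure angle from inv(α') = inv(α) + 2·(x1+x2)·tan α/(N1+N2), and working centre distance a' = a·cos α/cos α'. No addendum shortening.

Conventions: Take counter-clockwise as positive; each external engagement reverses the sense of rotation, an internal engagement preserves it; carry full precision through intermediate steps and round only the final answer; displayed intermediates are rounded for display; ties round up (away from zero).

1.8853

recognized (one external pair, fixed centres): single-mesh tooth geometry, m = 2.050, N1 = 27, N2 = 51
base radii: r_b1 = 26.573971, r_b2 = 50.195278
tip radii: r_a1 = 29.511800, r_a2 = 54.724750
inv(α') = inv(16.216°) + 2·(-0.104+0.195)·tan α/(27+51) = 0.00848572  ⇒  α' = 16.66256°
a' = a·cos α / cos α' = 79.9500·cos 16.216°/cos 16.66256° = 80.134073
action lengths: √(r_a1²−r_b1²) = 12.836293, √(r_a2²−r_b2²) = 21.799825
base pitch p_b = π·m·cos α = 6.184044
CR = (12.836293 + 21.799825 − 80.134073·sin 16.66256°)/6.184044 = 1.885321
contact ratio ≈ 1.8853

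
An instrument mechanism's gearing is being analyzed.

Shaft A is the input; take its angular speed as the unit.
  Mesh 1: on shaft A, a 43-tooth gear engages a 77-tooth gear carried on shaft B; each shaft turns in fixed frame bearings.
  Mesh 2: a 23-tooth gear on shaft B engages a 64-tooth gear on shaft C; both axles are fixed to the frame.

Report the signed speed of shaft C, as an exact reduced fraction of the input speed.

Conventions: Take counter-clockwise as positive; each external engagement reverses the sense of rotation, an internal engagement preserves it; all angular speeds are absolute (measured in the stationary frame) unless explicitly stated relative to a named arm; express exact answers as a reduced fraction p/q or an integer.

2-mesh fixed-axis compound train (all bearings frame-fixed)
mesh 1 [43T→77T]: |ω|/ω_in = 1×43/77 = 43/77, sense flips to −
mesh 2 [23T→64T]: |ω|/ω_in = (43/77)×23/64 = 989/4928, sense flips to +
signed output speed (× input speed) = 989/4928

989/4928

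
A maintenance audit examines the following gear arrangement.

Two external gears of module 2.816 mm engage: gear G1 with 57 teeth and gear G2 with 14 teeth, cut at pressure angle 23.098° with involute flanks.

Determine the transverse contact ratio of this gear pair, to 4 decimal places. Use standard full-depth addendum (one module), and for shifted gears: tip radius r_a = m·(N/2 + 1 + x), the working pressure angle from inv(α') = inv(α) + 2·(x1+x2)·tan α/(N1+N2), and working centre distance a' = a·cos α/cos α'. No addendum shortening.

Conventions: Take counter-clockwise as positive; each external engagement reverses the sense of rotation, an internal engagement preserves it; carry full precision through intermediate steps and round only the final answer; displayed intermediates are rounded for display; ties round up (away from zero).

single-mesh involute tooth geometry (57T engaging 14T at module 2.816)
base radii: r_b1 = 73.822293, r_b2 = 18.131791
tip radii: r_a1 = 83.072000, r_a2 = 22.528000
no profile shift: α' = α, a' = a
action lengths: √(r_a1²−r_b1²) = 38.094963, √(r_a2²−r_b2²) = 13.369702
base pitch p_b = π·m·cos α = 8.137529
CR = (38.094963 + 13.369702 − 99.968000·sin 23.09800°)/8.137529 = 1.504968
contact ratio ≈ 1.5050

1.5050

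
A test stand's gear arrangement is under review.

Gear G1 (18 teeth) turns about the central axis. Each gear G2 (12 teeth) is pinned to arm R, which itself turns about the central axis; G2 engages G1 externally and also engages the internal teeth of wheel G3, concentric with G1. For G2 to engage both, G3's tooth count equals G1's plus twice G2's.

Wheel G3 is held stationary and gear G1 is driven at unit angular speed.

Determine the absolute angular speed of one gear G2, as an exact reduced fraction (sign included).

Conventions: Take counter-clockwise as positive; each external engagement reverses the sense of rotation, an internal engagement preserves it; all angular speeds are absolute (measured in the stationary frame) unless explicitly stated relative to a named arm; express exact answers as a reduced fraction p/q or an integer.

-3/4

recognized (axles ride arm R): planetary set, 18/12/42 teeth
ring teeth: 18 + 2·12 = 42
18(ω_sun−ω_arm) = −42(ω_ring−ω_arm),  ω_ring = 0, ω_sun = 1
18(1−ω_arm) = −42(0−ω_arm)  ⇒  60·ω_arm = 18  ⇒  ω_arm = 3/10
sun–planet mesh: 18·(1−3/10) = −12·(ω_p−ω_arm)  ⇒  ω_p−ω_arm = -21/20
ω_p = 3/10 − 21/20 = -3/4
exact speed ratio = -3/4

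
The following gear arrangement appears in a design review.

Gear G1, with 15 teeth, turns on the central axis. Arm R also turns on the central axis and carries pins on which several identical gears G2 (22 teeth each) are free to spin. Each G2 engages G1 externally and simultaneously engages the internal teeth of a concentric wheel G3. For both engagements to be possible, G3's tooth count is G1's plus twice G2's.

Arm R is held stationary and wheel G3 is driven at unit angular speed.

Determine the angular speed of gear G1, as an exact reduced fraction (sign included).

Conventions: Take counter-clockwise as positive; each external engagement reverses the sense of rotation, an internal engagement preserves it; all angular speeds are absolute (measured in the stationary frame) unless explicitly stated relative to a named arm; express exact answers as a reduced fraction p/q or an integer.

class = planetary set [G3 = 15+2·22 = 59; Willis about the carrier]
ring teeth: 15 + 2·22 = 59
15(ω_sun−ω_arm) = −59(ω_ring−ω_arm),  ω_arm = 0, ω_ring = 1
ω_sun = 0 − (59/15)(1−0) = -59/15
exact speed ratio = -59/15

-59/15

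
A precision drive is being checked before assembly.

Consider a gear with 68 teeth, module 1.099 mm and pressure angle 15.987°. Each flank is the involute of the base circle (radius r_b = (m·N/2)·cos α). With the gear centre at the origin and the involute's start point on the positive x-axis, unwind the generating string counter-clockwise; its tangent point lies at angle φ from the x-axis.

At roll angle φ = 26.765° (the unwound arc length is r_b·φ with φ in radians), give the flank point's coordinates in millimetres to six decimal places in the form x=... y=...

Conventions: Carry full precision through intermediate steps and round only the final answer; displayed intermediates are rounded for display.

single-mesh involute tooth geometry (68T wheel at module 1.099)
pitch radius r_p = m·N/2 = 1.099·68/2 = 37.366000
base radius r_b = r_p·cos α = 37.366000·cos 15.987° = 35.920840
roll angle φ = 26.765° = 0.46713737 rad
x = r_b·(cos φ + φ·sin φ) = 39.628880
y = r_b·(sin φ − φ·cos φ) = 1.194132

x=39.628880 y=1.194132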